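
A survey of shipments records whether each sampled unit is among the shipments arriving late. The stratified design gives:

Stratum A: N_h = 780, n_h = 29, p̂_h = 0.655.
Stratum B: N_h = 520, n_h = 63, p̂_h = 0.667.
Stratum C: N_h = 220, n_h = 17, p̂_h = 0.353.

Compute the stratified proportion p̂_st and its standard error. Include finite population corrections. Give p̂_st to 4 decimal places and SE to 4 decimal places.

N = 1520; stratum weights W_h = N_h/N.
p̂_st = Σ W_h p̂_h = (780·0.655 + 520·0.667 + 220·0.353)/1520 = 0.61539
V̂(p̂_st) = Σ W_h² (1 − n_h/N_h) p̂_h(1−p̂_h)/(n_h−1):
  stratum A: (780/1520)²·(1 − 29/780)·0.655·0.345/28 = 0.00204621
  stratum B: (520/1520)²·(1 − 63/520)·0.667·0.333/62 = 0.000368477
  stratum C: (220/1520)²·(1 − 17/220)·0.353·0.647/16 = 0.000275925
V̂(p̂_st) = 0.00269061; SE = √V̂ = 0.0518711

p̂_st ≈ 0.6154, SE ≈ 0.0519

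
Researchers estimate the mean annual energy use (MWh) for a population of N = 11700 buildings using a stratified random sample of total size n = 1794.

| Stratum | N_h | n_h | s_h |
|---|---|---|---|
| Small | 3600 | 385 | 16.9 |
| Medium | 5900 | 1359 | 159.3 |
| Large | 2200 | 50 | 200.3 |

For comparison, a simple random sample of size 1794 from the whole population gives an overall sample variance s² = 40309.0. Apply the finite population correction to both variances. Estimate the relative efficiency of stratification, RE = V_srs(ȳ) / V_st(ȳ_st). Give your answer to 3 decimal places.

V̂(ȳ_st) = Σ W_h² (1 − n_h/N_h) s_h²/n_h, with W_h = N_h/N and N = 11700:
  stratum Small: (3600/11700)²·(1 − 385/3600)·16.9²/385 = 0.0627227
  stratum Medium: (5900/11700)²·(1 − 1359/5900)·159.3²/1359 = 3.65463
  stratum Large: (2200/11700)²·(1 − 50/2200)·200.3²/50 = 27.7256
V_st = 31.443
V_srs = (1 − 1794/11700)·40309.0/1794 = 19.0236
Relative efficiency = V_srs / V_st = 19.0236/31.443 = 0.6050

RE ≈ 0.605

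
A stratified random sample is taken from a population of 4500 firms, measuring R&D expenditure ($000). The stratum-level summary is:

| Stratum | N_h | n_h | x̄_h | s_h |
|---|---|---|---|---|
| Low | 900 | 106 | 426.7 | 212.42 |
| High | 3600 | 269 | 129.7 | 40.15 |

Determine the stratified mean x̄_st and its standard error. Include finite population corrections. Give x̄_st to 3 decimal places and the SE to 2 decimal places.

x̄_st ≈ 189.100, SE ≈ 4.31

x̄_st = Σ W_h x̄_h = (900·426.7 + 3600·129.7)/4500 = 189.10000
V̂(x̄_st) = Σ W_h² (1 − n_h/N_h) s_h²/n_h, with W_h = N_h/N and N = 4500:
  stratum Low: (900/4500)²·(1 − 106/900)·212.42²/106 = 15.0218
  stratum High: (3600/4500)²·(1 − 269/3600)·40.15²/269 = 3.54871
V̂(x̄_st) = 18.5705
SE(x̄_st) = √18.5705 = 4.30936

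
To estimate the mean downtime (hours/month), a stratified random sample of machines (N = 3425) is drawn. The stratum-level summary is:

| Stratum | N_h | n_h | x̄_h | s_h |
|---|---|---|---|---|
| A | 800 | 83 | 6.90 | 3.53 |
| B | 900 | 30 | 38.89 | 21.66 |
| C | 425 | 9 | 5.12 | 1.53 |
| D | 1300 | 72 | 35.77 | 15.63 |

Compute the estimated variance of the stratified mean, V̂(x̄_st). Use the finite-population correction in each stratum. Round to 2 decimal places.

V̂(x̄_st) ≈ 1.52

V̂(x̄_st) = Σ W_h² (1 − n_h/N_h) s_h²/n_h, with W_h = N_h/N and N = 3425:
  stratum A: (800/3425)²·(1 − 83/800)·3.53²/83 = 0.00734107
  stratum B: (900/3425)²·(1 − 30/900)·21.66²/30 = 1.04385
  stratum C: (425/3425)²·(1 − 9/425)·1.53²/9 = 0.00392014
  stratum D: (1300/3425)²·(1 − 72/1300)·15.63²/72 = 0.461749
V̂(x̄_st) = 1.51686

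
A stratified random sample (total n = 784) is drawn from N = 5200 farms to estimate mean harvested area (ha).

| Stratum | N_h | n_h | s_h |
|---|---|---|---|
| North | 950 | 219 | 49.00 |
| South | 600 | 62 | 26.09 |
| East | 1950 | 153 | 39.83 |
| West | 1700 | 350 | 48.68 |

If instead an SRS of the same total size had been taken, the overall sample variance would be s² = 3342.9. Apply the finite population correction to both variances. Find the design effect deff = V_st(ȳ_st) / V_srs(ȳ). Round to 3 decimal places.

V̂(ȳ_st) = Σ W_h² (1 − n_h/N_h) s_h²/n_h, with W_h = N_h/N and N = 5200:
  stratum North: (950/5200)²·(1 − 219/950)·49.00²/219 = 0.281567
  stratum South: (600/5200)²·(1 − 62/600)·26.09²/62 = 0.131064
  stratum East: (1950/5200)²·(1 − 153/1950)·39.83²/153 = 1.34371
  stratum West: (1700/5200)²·(1 − 350/1700)·48.68²/350 = 0.574658
V_st = 2.331
V_srs = (1 − 784/5200)·3342.9/784 = 3.62104
deff = V_st / V_srs = 2.331/3.62104 = 0.6437

deff ≈ 0.644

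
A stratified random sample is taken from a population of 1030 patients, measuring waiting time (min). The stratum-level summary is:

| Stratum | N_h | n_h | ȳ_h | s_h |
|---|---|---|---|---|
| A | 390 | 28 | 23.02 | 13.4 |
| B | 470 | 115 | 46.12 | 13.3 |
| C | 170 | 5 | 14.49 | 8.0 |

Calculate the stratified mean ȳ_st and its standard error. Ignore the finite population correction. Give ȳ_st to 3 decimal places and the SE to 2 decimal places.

ȳ_st = Σ W_h ȳ_h = (390·23.02 + 470·46.12 + 170·14.49)/1030 = 32.15291
V̂(ȳ_st) = Σ W_h² s_h²/n_h, with W_h = N_h/N and N = 1030:
  stratum A: (390/1030)²·13.4²/28 = 0.919404
  stratum B: (470/1030)²·13.3²/115 = 0.320278
  stratum C: (170/1030)²·8.0²/5 = 0.348685
V̂(ȳ_st) = 1.58837
SE(ȳ_st) = √1.58837 = 1.2603

ȳ_st ≈ 32.153, SE ≈ 1.26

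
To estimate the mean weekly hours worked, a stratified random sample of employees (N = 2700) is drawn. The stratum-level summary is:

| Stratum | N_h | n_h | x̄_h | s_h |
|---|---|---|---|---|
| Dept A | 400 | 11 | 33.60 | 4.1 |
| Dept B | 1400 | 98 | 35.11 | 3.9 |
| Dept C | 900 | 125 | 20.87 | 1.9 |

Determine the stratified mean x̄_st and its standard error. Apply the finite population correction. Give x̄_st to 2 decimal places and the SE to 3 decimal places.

x̄_st = Σ W_h x̄_h = (400·33.60 + 1400·35.11 + 900·20.87)/2700 = 30.13963
V̂(x̄_st) = Σ W_h² (1 − n_h/N_h) s_h²/n_h, with W_h = N_h/N and N = 2700:
  stratum Dept A: (400/2700)²·(1 − 11/400)·4.1²/11 = 0.032618
  stratum Dept B: (1400/2700)²·(1 − 98/1400)·3.9²/98 = 0.0388074
  stratum Dept C: (900/2700)²·(1 − 125/900)·1.9²/125 = 0.00276321
V̂(x̄_st) = 0.0741886
SE(x̄_st) = √0.0741886 = 0.272376

x̄_st ≈ 30.14, SE ≈ 0.272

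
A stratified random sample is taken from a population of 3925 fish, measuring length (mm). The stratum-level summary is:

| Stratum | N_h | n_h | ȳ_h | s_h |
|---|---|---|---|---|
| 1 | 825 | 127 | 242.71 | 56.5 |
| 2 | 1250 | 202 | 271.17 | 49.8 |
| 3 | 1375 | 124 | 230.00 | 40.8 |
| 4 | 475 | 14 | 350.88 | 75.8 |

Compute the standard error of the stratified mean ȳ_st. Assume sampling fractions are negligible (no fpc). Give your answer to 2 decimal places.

SE(ȳ_st) ≈ 3.16

V̂(ȳ_st) = Σ W_h² s_h²/n_h, with W_h = N_h/N and N = 3925:
  stratum 1: (825/3925)²·56.5²/127 = 1.11051
  stratum 2: (1250/3925)²·49.8²/202 = 1.24523
  stratum 3: (1375/3925)²·40.8²/124 = 1.6475
  stratum 4: (475/3925)²·75.8²/14 = 6.01061
V̂(ȳ_st) = 10.0138
SE(ȳ_st) = √10.0138 = 3.16446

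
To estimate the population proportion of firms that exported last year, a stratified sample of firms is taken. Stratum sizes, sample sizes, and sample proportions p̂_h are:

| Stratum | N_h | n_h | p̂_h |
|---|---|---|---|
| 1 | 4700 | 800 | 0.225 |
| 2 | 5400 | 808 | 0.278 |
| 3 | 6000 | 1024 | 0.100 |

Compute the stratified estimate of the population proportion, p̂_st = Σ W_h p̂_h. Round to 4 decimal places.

N = 16100; stratum weights W_h = N_h/N.
p̂_st = Σ W_h p̂_h = (4700·0.225 + 5400·0.278 + 6000·0.100)/16100 = 0.19619

p̂_st ≈ 0.1962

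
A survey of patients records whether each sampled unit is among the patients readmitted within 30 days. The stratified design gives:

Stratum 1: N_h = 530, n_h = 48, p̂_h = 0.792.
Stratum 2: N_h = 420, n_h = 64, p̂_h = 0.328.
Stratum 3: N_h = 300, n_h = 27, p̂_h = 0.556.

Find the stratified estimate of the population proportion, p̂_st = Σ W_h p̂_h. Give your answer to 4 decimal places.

N = 1250; stratum weights W_h = N_h/N.
p̂_st = Σ W_h p̂_h = (530·0.792 + 420·0.328 + 300·0.556)/1250 = 0.57946

p̂_st ≈ 0.5795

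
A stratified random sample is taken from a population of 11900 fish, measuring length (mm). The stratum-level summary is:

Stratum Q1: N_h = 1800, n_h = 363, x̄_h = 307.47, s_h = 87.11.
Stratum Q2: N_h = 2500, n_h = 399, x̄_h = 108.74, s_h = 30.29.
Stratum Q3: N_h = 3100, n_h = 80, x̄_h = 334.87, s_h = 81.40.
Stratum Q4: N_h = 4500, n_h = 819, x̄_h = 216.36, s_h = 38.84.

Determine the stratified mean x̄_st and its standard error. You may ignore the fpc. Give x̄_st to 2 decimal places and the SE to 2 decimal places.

x̄_st = Σ W_h x̄_h = (1800·307.47 + 2500·108.74 + 3100·334.87 + 4500·216.36)/11900 = 238.40445
V̂(x̄_st) = Σ W_h² s_h²/n_h, with W_h = N_h/N and N = 11900:
  stratum Q1: (1800/11900)²·87.11²/363 = 0.478278
  stratum Q2: (2500/11900)²·30.29²/399 = 0.101487
  stratum Q3: (3100/11900)²·81.40²/80 = 5.62067
  stratum Q4: (4500/11900)²·38.84²/819 = 0.263394
V̂(x̄_st) = 6.46383
SE(x̄_st) = √6.46383 = 2.54241

x̄_st ≈ 238.40, SE ≈ 2.54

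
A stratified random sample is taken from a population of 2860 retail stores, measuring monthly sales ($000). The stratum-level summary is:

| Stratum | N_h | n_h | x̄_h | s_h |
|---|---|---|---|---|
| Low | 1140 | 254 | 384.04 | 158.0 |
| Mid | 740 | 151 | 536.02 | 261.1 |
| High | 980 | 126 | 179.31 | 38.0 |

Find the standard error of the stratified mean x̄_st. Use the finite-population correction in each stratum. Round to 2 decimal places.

SE(x̄_st) ≈ 6.11

V̂(x̄_st) = Σ W_h² (1 − n_h/N_h) s_h²/n_h, with W_h = N_h/N and N = 2860:
  stratum Low: (1140/2860)²·(1 − 254/1140)·158.0²/254 = 12.1363
  stratum Mid: (740/2860)²·(1 − 151/740)·261.1²/151 = 24.0576
  stratum High: (980/2860)²·(1 − 126/980)·38.0²/126 = 1.1726
V̂(x̄_st) = 37.3665
SE(x̄_st) = √37.3665 = 6.11281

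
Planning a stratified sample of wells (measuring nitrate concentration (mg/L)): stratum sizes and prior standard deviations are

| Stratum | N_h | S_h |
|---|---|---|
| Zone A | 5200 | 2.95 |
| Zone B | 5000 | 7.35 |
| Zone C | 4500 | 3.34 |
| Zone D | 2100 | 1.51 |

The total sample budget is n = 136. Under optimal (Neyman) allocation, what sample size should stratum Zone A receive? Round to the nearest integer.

30

Neyman allocation: n_h = n · N_h S_h / Σ N_i S_i, with n = 136.
  stratum Zone A: N_h·S_h = 5200·2.95 = 15340.00
  stratum Zone B: N_h·S_h = 5000·7.35 = 36750.00
  stratum Zone C: N_h·S_h = 4500·3.34 = 15030.00
  stratum Zone D: N_h·S_h = 2100·1.51 = 3171.00
Σ N_h S_h = 70291.00
n for stratum Zone A = 136·15340.00/70291.00 = 29.680 → 30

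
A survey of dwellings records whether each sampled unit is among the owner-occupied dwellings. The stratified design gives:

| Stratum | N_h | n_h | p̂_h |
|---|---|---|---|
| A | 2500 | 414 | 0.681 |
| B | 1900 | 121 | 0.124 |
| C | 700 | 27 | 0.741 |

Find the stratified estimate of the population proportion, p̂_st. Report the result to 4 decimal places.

p̂_st ≈ 0.4817

N = 5100; stratum weights W_h = N_h/N.
p̂_st = Σ W_h p̂_h = (2500·0.681 + 1900·0.124 + 700·0.741)/5100 = 0.48173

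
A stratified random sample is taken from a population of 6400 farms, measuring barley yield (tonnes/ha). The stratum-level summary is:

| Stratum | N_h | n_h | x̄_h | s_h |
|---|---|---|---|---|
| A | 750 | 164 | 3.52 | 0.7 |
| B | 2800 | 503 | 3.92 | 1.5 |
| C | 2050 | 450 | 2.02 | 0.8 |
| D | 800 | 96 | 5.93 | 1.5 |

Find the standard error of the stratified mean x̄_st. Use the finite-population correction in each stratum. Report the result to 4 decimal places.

SE(x̄_st) ≈ 0.0342

V̂(x̄_st) = Σ W_h² (1 − n_h/N_h) s_h²/n_h, with W_h = N_h/N and N = 6400:
  stratum A: (750/6400)²·(1 − 164/750)·0.7²/164 = 3.20591e-05
  stratum B: (2800/6400)²·(1 − 503/2800)·1.5²/503 = 0.000702382
  stratum C: (2050/6400)²·(1 − 450/2050)·0.8²/450 = 0.000113889
  stratum D: (800/6400)²·(1 − 96/800)·1.5²/96 = 0.000322266
V̂(x̄_st) = 0.0011706
SE(x̄_st) = √0.0011706 = 0.034214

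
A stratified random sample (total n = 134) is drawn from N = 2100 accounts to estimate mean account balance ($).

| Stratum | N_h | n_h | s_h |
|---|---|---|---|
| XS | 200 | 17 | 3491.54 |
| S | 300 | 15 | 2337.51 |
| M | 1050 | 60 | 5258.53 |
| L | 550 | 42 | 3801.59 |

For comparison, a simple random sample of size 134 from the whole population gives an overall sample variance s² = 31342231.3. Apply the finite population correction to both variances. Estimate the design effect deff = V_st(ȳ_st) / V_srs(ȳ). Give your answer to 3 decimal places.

V̂(ȳ_st) = Σ W_h² (1 − n_h/N_h) s_h²/n_h, with W_h = N_h/N and N = 2100:
  stratum XS: (200/2100)²·(1 − 17/200)·3491.54²/17 = 5951.52
  stratum S: (300/2100)²·(1 − 15/300)·2337.51²/15 = 7062.25
  stratum M: (1050/2100)²·(1 − 60/1050)·5258.53²/60 = 108633
  stratum L: (550/2100)²·(1 − 42/550)·3801.59²/42 = 21800.6
V_st = 143448
V_srs = (1 − 134/2100)·31342231.3/134 = 218972
deff = V_st / V_srs = 143448/218972 = 0.6551

deff ≈ 0.655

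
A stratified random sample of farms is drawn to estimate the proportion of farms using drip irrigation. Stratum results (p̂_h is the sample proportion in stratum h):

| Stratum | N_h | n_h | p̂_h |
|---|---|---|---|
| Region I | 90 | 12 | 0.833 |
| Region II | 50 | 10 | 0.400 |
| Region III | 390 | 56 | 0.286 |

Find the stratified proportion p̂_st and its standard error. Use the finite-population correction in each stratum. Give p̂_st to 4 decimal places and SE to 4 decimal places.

p̂_st ≈ 0.3896, SE ≈ 0.0472

N = 530; stratum weights W_h = N_h/N.
p̂_st = Σ W_h p̂_h = (90·0.833 + 50·0.400 + 390·0.286)/530 = 0.38964
V̂(p̂_st) = Σ W_h² (1 − n_h/N_h) p̂_h(1−p̂_h)/(n_h−1):
  stratum Region I: (90/530)²·(1 − 12/90)·0.833·0.167/11 = 0.000316049
  stratum Region II: (50/530)²·(1 − 10/50)·0.400·0.600/9 = 0.000189866
  stratum Region III: (390/530)²·(1 − 56/390)·0.286·0.714/55 = 0.00172171
V̂(p̂_st) = 0.00222763; SE = √V̂ = 0.0471978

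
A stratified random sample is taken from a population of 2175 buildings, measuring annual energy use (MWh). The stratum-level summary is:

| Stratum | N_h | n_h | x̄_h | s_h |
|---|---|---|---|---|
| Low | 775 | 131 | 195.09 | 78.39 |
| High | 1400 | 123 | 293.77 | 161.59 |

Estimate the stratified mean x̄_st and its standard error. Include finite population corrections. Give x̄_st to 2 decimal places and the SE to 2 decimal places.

x̄_st = Σ W_h x̄_h = (775·195.09 + 1400·293.77)/2175 = 258.60816
V̂(x̄_st) = Σ W_h² (1 − n_h/N_h) s_h²/n_h, with W_h = N_h/N and N = 2175:
  stratum Low: (775/2175)²·(1 − 131/775)·78.39²/131 = 4.94902
  stratum High: (1400/2175)²·(1 − 123/1400)·161.59²/123 = 80.2277
V̂(x̄_st) = 85.1767
SE(x̄_st) = √85.1767 = 9.22912

x̄_st ≈ 258.61, SE ≈ 9.23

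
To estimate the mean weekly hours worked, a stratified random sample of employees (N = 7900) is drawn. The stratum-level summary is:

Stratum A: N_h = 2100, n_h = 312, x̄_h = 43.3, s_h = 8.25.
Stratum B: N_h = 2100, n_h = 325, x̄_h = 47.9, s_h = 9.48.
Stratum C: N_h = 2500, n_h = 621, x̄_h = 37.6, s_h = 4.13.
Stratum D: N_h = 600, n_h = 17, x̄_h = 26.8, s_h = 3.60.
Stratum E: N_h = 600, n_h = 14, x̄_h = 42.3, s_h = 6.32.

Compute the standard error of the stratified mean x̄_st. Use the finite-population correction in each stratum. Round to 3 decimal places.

V̂(x̄_st) = Σ W_h² (1 − n_h/N_h) s_h²/n_h, with W_h = N_h/N and N = 7900:
  stratum A: (2100/7900)²·(1 − 312/2100)·8.25²/312 = 0.0131246
  stratum B: (2100/7900)²·(1 − 325/2100)·9.48²/325 = 0.0165157
  stratum C: (2500/7900)²·(1 − 621/2500)·4.13²/621 = 0.00206738
  stratum D: (600/7900)²·(1 − 17/600)·3.60²/17 = 0.00427289
  stratum E: (600/7900)²·(1 − 14/600)·6.32²/14 = 0.0160731
V̂(x̄_st) = 0.0520537
SE(x̄_st) = √0.0520537 = 0.228153

SE(x̄_st) ≈ 0.228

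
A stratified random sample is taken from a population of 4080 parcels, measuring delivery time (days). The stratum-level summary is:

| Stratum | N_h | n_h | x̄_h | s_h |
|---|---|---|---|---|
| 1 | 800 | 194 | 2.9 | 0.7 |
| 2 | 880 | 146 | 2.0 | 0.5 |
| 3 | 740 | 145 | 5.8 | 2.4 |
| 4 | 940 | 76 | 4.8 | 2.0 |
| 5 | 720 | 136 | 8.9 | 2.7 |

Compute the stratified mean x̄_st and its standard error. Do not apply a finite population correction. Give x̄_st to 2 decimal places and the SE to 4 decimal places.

x̄_st ≈ 4.73, SE ≈ 0.0771

x̄_st = Σ W_h x̄_h = (800·2.9 + 880·2.0 + 740·5.8 + 940·4.8 + 720·8.9)/4080 = 4.72843
V̂(x̄_st) = Σ W_h² s_h²/n_h, with W_h = N_h/N and N = 4080:
  stratum 1: (800/4080)²·0.7²/194 = 9.71078e-05
  stratum 2: (880/4080)²·0.5²/146 = 7.96585e-05
  stratum 3: (740/4080)²·2.4²/145 = 0.00130677
  stratum 4: (940/4080)²·2.0²/76 = 0.00279371
  stratum 5: (720/4080)²·2.7²/136 = 0.0016693
V̂(x̄_st) = 0.00594654
SE(x̄_st) = √0.00594654 = 0.0771138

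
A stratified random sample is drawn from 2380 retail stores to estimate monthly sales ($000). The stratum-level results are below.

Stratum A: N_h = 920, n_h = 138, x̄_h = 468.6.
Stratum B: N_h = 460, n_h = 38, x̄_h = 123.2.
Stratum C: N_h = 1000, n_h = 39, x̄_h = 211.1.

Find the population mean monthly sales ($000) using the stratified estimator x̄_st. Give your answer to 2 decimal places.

x̄_st ≈ 293.65

N = Σ N_h = 2380. Stratum weights W_h = N_h/N.
x̄_st = (920·468.6 + 460·123.2 + 1000·211.1) / 2380 = 293.6487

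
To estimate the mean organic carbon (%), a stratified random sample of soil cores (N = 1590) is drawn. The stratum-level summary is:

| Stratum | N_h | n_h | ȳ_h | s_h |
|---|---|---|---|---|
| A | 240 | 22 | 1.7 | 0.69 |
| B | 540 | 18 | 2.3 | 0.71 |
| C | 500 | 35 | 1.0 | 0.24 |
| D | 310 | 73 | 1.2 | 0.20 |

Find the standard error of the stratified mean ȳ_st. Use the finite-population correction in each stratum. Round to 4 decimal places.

SE(ȳ_st) ≈ 0.0611

V̂(ȳ_st) = Σ W_h² (1 − n_h/N_h) s_h²/n_h, with W_h = N_h/N and N = 1590:
  stratum A: (240/1590)²·(1 − 22/240)·0.69²/22 = 0.000447867
  stratum B: (540/1590)²·(1 − 18/540)·0.71²/18 = 0.00312258
  stratum C: (500/1590)²·(1 − 35/500)·0.24²/35 = 0.00015135
  stratum D: (310/1590)²·(1 − 73/310)·0.20²/73 = 1.5924e-05
V̂(ȳ_st) = 0.00373773
SE(ȳ_st) = √0.00373773 = 0.0611369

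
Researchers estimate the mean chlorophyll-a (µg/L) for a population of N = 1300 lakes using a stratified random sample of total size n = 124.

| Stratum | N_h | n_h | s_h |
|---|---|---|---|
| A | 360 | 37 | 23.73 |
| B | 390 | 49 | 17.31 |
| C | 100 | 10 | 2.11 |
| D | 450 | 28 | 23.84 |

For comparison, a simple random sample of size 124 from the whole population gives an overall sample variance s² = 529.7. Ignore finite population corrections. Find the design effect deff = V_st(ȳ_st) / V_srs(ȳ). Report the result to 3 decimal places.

V̂(ȳ_st) = Σ W_h² s_h²/n_h, with W_h = N_h/N and N = 1300:
  stratum A: (360/1300)²·23.73²/37 = 1.16711
  stratum B: (390/1300)²·17.31²/49 = 0.550352
  stratum C: (100/1300)²·2.11²/10 = 0.00263438
  stratum D: (450/1300)²·23.84²/28 = 2.43216
V_st = 4.15226
V_srs = s²/n = 529.7/124 = 4.27177
deff = V_st / V_srs = 4.15226/4.27177 = 0.9720

deff ≈ 0.972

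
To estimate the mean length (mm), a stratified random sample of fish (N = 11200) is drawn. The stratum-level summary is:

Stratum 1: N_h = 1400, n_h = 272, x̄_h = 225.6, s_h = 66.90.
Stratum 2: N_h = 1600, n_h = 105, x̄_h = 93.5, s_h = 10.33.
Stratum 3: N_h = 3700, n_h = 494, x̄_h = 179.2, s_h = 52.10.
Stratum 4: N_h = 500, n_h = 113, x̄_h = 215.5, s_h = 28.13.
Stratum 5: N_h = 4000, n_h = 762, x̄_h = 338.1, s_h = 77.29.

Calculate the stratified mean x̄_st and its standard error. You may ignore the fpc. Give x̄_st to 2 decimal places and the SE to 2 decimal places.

x̄_st = Σ W_h x̄_h = (1400·225.6 + 1600·93.5 + 3700·179.2 + 500·215.5 + 4000·338.1)/11200 = 231.12768
V̂(x̄_st) = Σ W_h² s_h²/n_h, with W_h = N_h/N and N = 11200:
  stratum 1: (1400/11200)²·66.90²/272 = 0.257101
  stratum 2: (1600/11200)²·10.33²/105 = 0.0207403
  stratum 3: (3700/11200)²·52.10²/494 = 0.599675
  stratum 4: (500/11200)²·28.13²/113 = 0.0139561
  stratum 5: (4000/11200)²·77.29²/762 = 0.999944
V̂(x̄_st) = 1.89142
SE(x̄_st) = √1.89142 = 1.37529

x̄_st ≈ 231.13, SE ≈ 1.38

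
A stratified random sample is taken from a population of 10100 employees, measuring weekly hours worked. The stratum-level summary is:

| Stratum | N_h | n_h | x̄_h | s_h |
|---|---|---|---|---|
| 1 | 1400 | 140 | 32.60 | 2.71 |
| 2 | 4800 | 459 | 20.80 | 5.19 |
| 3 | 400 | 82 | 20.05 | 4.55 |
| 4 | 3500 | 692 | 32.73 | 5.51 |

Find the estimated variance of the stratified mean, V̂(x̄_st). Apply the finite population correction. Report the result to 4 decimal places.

V̂(x̄_st) ≈ 0.0174

V̂(x̄_st) = Σ W_h² (1 − n_h/N_h) s_h²/n_h, with W_h = N_h/N and N = 10100:
  stratum 1: (1400/10100)²·(1 − 140/1400)·2.71²/140 = 0.000907123
  stratum 2: (4800/10100)²·(1 − 459/4800)·5.19²/459 = 0.011987
  stratum 3: (400/10100)²·(1 − 82/400)·4.55²/82 = 0.000314813
  stratum 4: (3500/10100)²·(1 − 692/3500)·5.51²/692 = 0.00422688
V̂(x̄_st) = 0.0174358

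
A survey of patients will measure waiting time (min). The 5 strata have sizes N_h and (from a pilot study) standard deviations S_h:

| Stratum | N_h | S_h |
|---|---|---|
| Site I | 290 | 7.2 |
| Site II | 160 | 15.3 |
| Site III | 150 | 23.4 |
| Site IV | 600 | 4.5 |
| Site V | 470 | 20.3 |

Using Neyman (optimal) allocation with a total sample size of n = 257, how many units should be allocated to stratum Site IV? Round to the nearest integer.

Neyman allocation: n_h = n · N_h S_h / Σ N_i S_i, with n = 257.
  stratum Site I: N_h·S_h = 290·7.2 = 2088.00
  stratum Site II: N_h·S_h = 160·15.3 = 2448.00
  stratum Site III: N_h·S_h = 150·23.4 = 3510.00
  stratum Site IV: N_h·S_h = 600·4.5 = 2700.00
  stratum Site V: N_h·S_h = 470·20.3 = 9541.00
Σ N_h S_h = 20287.00
n for stratum Site IV = 257·2700.00/20287.00 = 34.204 → 34

34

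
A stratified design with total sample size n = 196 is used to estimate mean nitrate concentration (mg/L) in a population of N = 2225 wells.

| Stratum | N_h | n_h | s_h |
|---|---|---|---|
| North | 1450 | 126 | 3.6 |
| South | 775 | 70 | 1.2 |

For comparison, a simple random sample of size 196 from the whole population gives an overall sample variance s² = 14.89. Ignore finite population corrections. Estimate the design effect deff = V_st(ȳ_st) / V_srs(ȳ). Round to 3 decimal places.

V̂(ȳ_st) = Σ W_h² s_h²/n_h, with W_h = N_h/N and N = 2225:
  stratum North: (1450/2225)²·3.6²/126 = 0.0436828
  stratum South: (775/2225)²·1.2²/70 = 0.00249579
V_st = 0.0461786
V_srs = s²/n = 14.89/196 = 0.0759694
deff = V_st / V_srs = 0.0461786/0.0759694 = 0.6079

deff ≈ 0.608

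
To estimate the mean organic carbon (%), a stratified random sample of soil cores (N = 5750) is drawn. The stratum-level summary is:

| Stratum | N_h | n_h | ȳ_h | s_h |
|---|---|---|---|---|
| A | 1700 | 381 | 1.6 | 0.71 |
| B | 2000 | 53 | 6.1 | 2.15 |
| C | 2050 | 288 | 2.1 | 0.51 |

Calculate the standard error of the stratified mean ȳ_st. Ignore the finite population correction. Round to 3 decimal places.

V̂(ȳ_st) = Σ W_h² s_h²/n_h, with W_h = N_h/N and N = 5750:
  stratum A: (1700/5750)²·0.71²/381 = 0.000115652
  stratum B: (2000/5750)²·2.15²/53 = 0.0105518
  stratum C: (2050/5750)²·0.51²/288 = 0.000114794
V̂(ȳ_st) = 0.0107822
SE(ȳ_st) = √0.0107822 = 0.103837

SE(ȳ_st) ≈ 0.104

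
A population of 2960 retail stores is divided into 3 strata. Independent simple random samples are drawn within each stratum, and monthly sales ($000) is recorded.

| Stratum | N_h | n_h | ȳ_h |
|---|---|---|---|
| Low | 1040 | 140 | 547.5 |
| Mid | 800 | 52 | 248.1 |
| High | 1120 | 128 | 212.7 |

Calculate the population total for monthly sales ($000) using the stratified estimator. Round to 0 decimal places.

τ̂_st ≈ 1006104

τ̂_st = Σ N_h ȳ_h = 1040·547.5 + 800·248.1 + 1120·212.7 = 1006104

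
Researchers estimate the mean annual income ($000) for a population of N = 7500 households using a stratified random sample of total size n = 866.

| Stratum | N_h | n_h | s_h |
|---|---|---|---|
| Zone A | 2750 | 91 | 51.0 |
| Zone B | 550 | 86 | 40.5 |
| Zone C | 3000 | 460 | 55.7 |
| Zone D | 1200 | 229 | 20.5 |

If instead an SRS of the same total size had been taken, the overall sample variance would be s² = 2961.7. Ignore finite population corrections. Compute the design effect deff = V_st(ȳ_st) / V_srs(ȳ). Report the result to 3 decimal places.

deff ≈ 1.483

V̂(ȳ_st) = Σ W_h² s_h²/n_h, with W_h = N_h/N and N = 7500:
  stratum Zone A: (2750/7500)²·51.0²/91 = 3.84275
  stratum Zone B: (550/7500)²·40.5²/86 = 0.102569
  stratum Zone C: (3000/7500)²·55.7²/460 = 1.07913
  stratum Zone D: (1200/7500)²·20.5²/229 = 0.0469799
V_st = 5.07142
V_srs = s²/n = 2961.7/866 = 3.41998
deff = V_st / V_srs = 5.07142/3.41998 = 1.4829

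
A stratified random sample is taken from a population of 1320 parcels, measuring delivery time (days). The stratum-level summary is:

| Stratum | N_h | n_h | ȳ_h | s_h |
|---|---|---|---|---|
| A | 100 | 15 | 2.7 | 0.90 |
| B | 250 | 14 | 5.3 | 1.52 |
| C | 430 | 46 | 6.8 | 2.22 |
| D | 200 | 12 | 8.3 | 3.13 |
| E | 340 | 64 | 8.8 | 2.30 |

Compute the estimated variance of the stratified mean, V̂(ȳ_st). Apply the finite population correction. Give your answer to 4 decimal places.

V̂(ȳ_st) ≈ 0.0381

V̂(ȳ_st) = Σ W_h² (1 − n_h/N_h) s_h²/n_h, with W_h = N_h/N and N = 1320:
  stratum A: (100/1320)²·(1 − 15/100)·0.90²/15 = 0.00026343
  stratum B: (250/1320)²·(1 − 14/250)·1.52²/14 = 0.00558809
  stratum C: (430/1320)²·(1 − 46/430)·2.22²/46 = 0.0101531
  stratum D: (200/1320)²·(1 − 12/200)·3.13²/12 = 0.0176176
  stratum E: (340/1320)²·(1 − 64/340)·2.30²/64 = 0.0044516
V̂(ȳ_st) = 0.0380739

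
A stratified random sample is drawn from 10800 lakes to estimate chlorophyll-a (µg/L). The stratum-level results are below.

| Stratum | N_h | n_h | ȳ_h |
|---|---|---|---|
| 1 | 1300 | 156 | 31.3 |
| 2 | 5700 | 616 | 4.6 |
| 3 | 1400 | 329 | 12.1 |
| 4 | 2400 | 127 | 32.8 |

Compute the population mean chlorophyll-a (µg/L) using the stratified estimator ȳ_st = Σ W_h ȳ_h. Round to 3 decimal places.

ȳ_st ≈ 15.053

N = Σ N_h = 10800. Stratum weights W_h = N_h/N.
ȳ_st = (1300·31.3 + 5700·4.6 + 1400·12.1 + 2400·32.8) / 10800 = 15.05278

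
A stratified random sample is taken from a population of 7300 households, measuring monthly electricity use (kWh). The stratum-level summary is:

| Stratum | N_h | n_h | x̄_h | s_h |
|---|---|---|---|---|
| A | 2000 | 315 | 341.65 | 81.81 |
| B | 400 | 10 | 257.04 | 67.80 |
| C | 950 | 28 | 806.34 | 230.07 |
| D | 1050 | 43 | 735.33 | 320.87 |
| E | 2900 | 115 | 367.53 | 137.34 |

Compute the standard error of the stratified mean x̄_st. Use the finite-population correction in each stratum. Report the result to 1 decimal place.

SE(x̄_st) ≈ 10.3

V̂(x̄_st) = Σ W_h² (1 − n_h/N_h) s_h²/n_h, with W_h = N_h/N and N = 7300:
  stratum A: (2000/7300)²·(1 − 315/2000)·81.81²/315 = 1.34365
  stratum B: (400/7300)²·(1 − 10/400)·67.80²/10 = 1.34567
  stratum C: (950/7300)²·(1 − 28/950)·230.07²/28 = 31.0721
  stratum D: (1050/7300)²·(1 − 43/1050)·320.87²/43 = 47.5076
  stratum E: (2900/7300)²·(1 − 115/2900)·137.34²/115 = 24.8584
V̂(x̄_st) = 106.127
SE(x̄_st) = √106.127 = 10.3018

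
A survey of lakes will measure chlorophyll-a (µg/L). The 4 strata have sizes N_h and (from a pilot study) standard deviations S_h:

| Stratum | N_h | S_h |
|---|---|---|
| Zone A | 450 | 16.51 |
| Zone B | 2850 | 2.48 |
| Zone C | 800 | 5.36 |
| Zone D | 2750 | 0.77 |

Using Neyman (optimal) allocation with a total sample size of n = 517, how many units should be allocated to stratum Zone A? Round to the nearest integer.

184

Neyman allocation: n_h = n · N_h S_h / Σ N_i S_i, with n = 517.
  stratum Zone A: N_h·S_h = 450·16.51 = 7429.50
  stratum Zone B: N_h·S_h = 2850·2.48 = 7068.00
  stratum Zone C: N_h·S_h = 800·5.36 = 4288.00
  stratum Zone D: N_h·S_h = 2750·0.77 = 2117.50
Σ N_h S_h = 20903.00
n for stratum Zone A = 517·7429.50/20903.00 = 183.756 → 184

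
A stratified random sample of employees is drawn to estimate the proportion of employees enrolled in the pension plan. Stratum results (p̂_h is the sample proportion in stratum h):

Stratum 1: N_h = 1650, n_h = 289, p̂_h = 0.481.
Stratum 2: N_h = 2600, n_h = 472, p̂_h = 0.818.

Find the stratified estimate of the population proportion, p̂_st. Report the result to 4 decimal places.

p̂_st ≈ 0.6872

N = 4250; stratum weights W_h = N_h/N.
p̂_st = Σ W_h p̂_h = (1650·0.481 + 2600·0.818)/4250 = 0.68716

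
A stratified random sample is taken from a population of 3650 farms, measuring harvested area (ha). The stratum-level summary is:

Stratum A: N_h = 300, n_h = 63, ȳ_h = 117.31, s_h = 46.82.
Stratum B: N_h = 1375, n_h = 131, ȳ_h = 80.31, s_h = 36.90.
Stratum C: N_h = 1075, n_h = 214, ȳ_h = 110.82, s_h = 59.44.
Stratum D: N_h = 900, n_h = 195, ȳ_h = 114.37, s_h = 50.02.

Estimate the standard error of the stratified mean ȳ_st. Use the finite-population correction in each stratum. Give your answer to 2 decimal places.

SE(ȳ_st) ≈ 1.81

V̂(ȳ_st) = Σ W_h² (1 − n_h/N_h) s_h²/n_h, with W_h = N_h/N and N = 3650:
  stratum A: (300/3650)²·(1 − 63/300)·46.82²/63 = 0.185698
  stratum B: (1375/3650)²·(1 − 131/1375)·36.90²/131 = 1.3345
  stratum C: (1075/3650)²·(1 − 214/1075)·59.44²/214 = 1.14702
  stratum D: (900/3650)²·(1 − 195/900)·50.02²/195 = 0.611081
V̂(ȳ_st) = 3.2783
SE(ȳ_st) = √3.2783 = 1.81061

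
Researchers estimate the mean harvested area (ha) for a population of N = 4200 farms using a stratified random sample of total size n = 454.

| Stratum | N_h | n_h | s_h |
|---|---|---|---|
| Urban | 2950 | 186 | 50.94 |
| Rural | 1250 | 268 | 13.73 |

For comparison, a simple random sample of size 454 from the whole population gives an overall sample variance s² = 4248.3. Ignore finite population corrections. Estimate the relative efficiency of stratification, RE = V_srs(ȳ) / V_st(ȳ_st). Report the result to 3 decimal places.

RE ≈ 1.347

V̂(ȳ_st) = Σ W_h² s_h²/n_h, with W_h = N_h/N and N = 4200:
  stratum Urban: (2950/4200)²·50.94²/186 = 6.88257
  stratum Rural: (1250/4200)²·13.73²/268 = 0.0623057
V_st = 6.94487
V_srs = s²/n = 4248.3/454 = 9.35749
Relative efficiency = V_srs / V_st = 9.35749/6.94487 = 1.3474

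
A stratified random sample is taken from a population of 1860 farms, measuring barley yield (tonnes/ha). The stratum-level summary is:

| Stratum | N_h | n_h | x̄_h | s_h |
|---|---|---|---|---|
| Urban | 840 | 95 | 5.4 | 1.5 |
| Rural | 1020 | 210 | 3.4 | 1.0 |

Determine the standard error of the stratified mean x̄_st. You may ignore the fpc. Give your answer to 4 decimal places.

V̂(x̄_st) = Σ W_h² s_h²/n_h, with W_h = N_h/N and N = 1860:
  stratum Urban: (840/1860)²·1.5²/95 = 0.00483049
  stratum Rural: (1020/1860)²·1.0²/210 = 0.00143204
V̂(x̄_st) = 0.00626253
SE(x̄_st) = √0.00626253 = 0.0791362

SE(x̄_st) ≈ 0.0791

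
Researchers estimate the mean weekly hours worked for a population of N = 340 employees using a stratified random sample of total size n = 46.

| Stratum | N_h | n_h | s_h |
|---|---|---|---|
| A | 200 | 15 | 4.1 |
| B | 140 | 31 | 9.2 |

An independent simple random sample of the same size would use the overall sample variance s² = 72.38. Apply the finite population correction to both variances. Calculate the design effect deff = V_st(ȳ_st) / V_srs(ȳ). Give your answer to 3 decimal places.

V̂(ȳ_st) = Σ W_h² (1 − n_h/N_h) s_h²/n_h, with W_h = N_h/N and N = 340:
  stratum A: (200/340)²·(1 − 15/200)·4.1²/15 = 0.358691
  stratum B: (140/340)²·(1 − 31/140)·9.2²/31 = 0.360421
V_st = 0.719112
V_srs = (1 − 46/340)·72.38/46 = 1.3606
deff = V_st / V_srs = 0.719112/1.3606 = 0.5285

deff ≈ 0.529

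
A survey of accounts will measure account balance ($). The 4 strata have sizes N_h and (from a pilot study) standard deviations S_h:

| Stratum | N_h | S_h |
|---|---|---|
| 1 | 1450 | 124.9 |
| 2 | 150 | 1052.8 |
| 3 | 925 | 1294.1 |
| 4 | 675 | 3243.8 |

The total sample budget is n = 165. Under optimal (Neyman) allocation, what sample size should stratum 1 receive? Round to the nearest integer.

8

Neyman allocation: n_h = n · N_h S_h / Σ N_i S_i, with n = 165.
  stratum 1: N_h·S_h = 1450·124.9 = 181105.00
  stratum 2: N_h·S_h = 150·1052.8 = 157920.00
  stratum 3: N_h·S_h = 925·1294.1 = 1197042.50
  stratum 4: N_h·S_h = 675·3243.8 = 2189565.00
Σ N_h S_h = 3725632.50
n for stratum 1 = 165·181105.00/3725632.50 = 8.021 → 8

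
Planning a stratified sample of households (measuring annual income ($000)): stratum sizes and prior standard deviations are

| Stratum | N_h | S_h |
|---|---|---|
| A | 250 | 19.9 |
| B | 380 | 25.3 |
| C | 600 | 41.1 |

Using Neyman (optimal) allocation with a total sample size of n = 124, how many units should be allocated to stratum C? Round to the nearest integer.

Neyman allocation: n_h = n · N_h S_h / Σ N_i S_i, with n = 124.
  stratum A: N_h·S_h = 250·19.9 = 4975.00
  stratum B: N_h·S_h = 380·25.3 = 9614.00
  stratum C: N_h·S_h = 600·41.1 = 24660.00
Σ N_h S_h = 39249.00
n for stratum C = 124·24660.00/39249.00 = 77.909 → 78

78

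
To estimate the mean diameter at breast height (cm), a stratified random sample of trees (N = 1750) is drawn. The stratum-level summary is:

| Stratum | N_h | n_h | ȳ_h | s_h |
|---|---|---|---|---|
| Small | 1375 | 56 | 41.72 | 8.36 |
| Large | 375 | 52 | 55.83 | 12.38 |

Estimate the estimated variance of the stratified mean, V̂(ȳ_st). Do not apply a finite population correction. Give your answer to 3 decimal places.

V̂(ȳ_st) = Σ W_h² s_h²/n_h, with W_h = N_h/N and N = 1750:
  stratum Small: (1375/1750)²·8.36²/56 = 0.770467
  stratum Large: (375/1750)²·12.38²/52 = 0.135339
V̂(ȳ_st) = 0.905806

V̂(ȳ_st) ≈ 0.906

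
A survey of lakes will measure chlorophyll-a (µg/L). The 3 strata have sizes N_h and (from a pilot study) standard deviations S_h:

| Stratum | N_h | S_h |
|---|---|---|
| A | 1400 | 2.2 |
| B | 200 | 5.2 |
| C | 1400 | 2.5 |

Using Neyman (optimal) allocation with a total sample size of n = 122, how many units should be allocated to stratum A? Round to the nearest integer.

Neyman allocation: n_h = n · N_h S_h / Σ N_i S_i, with n = 122.
  stratum A: N_h·S_h = 1400·2.2 = 3080.00
  stratum B: N_h·S_h = 200·5.2 = 1040.00
  stratum C: N_h·S_h = 1400·2.5 = 3500.00
Σ N_h S_h = 7620.00
n for stratum A = 122·3080.00/7620.00 = 49.312 → 49

49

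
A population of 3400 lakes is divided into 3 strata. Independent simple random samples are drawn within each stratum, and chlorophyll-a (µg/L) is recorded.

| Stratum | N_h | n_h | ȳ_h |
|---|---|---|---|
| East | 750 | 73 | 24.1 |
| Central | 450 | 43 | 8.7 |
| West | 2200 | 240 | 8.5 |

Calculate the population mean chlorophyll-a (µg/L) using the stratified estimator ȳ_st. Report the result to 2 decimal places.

N = Σ N_h = 3400. Stratum weights W_h = N_h/N.
ȳ_st = (750·24.1 + 450·8.7 + 2200·8.5) / 3400 = 11.9676

ȳ_st ≈ 11.97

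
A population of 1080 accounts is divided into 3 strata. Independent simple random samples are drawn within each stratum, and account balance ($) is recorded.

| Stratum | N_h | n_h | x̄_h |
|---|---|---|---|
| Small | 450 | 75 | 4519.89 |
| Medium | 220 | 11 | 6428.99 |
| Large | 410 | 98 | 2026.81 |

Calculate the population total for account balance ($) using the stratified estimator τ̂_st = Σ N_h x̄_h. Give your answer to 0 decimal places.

τ̂_st = Σ N_h x̄_h = 450·4519.89 + 220·6428.99 + 410·2026.81 = 4279320

τ̂_st ≈ 4279320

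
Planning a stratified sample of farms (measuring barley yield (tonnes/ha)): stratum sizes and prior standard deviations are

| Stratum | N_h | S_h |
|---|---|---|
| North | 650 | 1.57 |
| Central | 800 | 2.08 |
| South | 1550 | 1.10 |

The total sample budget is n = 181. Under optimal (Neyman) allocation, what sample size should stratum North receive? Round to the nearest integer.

Neyman allocation: n_h = n · N_h S_h / Σ N_i S_i, with n = 181.
  stratum North: N_h·S_h = 650·1.57 = 1020.50
  stratum Central: N_h·S_h = 800·2.08 = 1664.00
  stratum South: N_h·S_h = 1550·1.10 = 1705.00
Σ N_h S_h = 4389.50
n for stratum North = 181·1020.50/4389.50 = 42.080 → 42

42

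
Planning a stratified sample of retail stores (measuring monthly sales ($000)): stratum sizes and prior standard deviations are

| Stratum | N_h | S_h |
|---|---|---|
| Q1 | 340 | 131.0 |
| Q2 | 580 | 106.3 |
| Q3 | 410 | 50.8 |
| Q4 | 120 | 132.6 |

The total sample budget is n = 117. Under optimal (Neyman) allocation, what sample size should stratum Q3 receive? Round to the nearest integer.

Neyman allocation: n_h = n · N_h S_h / Σ N_i S_i, with n = 117.
  stratum Q1: N_h·S_h = 340·131.0 = 44540.00
  stratum Q2: N_h·S_h = 580·106.3 = 61654.00
  stratum Q3: N_h·S_h = 410·50.8 = 20828.00
  stratum Q4: N_h·S_h = 120·132.6 = 15912.00
Σ N_h S_h = 142934.00
n for stratum Q3 = 117·20828.00/142934.00 = 17.049 → 17

17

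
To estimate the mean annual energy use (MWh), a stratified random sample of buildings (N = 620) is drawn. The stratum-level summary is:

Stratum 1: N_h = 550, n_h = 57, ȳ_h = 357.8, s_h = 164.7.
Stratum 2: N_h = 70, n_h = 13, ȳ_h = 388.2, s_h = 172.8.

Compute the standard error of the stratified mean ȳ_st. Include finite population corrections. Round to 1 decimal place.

SE(ȳ_st) ≈ 19.0

V̂(ȳ_st) = Σ W_h² (1 − n_h/N_h) s_h²/n_h, with W_h = N_h/N and N = 620:
  stratum 1: (550/620)²·(1 − 57/550)·164.7²/57 = 335.69
  stratum 2: (70/620)²·(1 − 13/70)·172.8²/13 = 23.8415
V̂(ȳ_st) = 359.532
SE(ȳ_st) = √359.532 = 18.9613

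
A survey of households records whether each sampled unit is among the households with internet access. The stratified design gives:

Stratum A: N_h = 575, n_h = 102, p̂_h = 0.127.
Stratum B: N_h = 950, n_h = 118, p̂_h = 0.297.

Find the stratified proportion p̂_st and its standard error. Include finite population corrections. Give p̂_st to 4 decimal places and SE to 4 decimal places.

N = 1525; stratum weights W_h = N_h/N.
p̂_st = Σ W_h p̂_h = (575·0.127 + 950·0.297)/1525 = 0.23290
V̂(p̂_st) = Σ W_h² (1 − n_h/N_h) p̂_h(1−p̂_h)/(n_h−1):
  stratum A: (575/1525)²·(1 − 102/575)·0.127·0.873/101 = 0.000128377
  stratum B: (950/1525)²·(1 − 118/950)·0.297·0.703/117 = 0.000606503
V̂(p̂_st) = 0.00073488; SE = √V̂ = 0.0271087

p̂_st ≈ 0.2329, SE ≈ 0.0271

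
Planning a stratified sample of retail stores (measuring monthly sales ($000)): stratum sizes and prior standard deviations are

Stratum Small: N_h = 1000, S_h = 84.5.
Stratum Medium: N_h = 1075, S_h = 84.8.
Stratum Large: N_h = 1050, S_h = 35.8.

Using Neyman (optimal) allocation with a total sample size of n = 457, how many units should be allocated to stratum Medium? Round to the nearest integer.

195

Neyman allocation: n_h = n · N_h S_h / Σ N_i S_i, with n = 457.
  stratum Small: N_h·S_h = 1000·84.5 = 84500.00
  stratum Medium: N_h·S_h = 1075·84.8 = 91160.00
  stratum Large: N_h·S_h = 1050·35.8 = 37590.00
Σ N_h S_h = 213250.00
n for stratum Medium = 457·91160.00/213250.00 = 195.358 → 195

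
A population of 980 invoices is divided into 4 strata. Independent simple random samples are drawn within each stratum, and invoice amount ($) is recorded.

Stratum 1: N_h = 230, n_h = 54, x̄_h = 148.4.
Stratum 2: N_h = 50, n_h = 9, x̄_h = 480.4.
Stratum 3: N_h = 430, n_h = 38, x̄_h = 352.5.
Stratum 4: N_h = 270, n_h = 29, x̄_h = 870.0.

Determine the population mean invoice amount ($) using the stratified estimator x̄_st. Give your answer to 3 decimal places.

x̄_st ≈ 453.701

N = Σ N_h = 980. Stratum weights W_h = N_h/N.
x̄_st = (230·148.4 + 50·480.4 + 430·352.5 + 270·870.0) / 980 = 453.70102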